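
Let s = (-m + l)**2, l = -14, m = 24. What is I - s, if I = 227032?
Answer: 225588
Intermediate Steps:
s = 1444 (s = (-1*24 - 14)**2 = (-24 - 14)**2 = (-38)**2 = 1444)
I - s = 227032 - 1*1444 = 227032 - 1444 = 225588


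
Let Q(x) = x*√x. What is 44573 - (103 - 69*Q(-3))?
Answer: 44470 - 207*I*√3 ≈ 44470.0 - 358.53*I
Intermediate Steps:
Q(x) = x^(3/2)
44573 - (103 - 69*Q(-3)) = 44573 - (103 - (-207)*I*√3) = 44573 - (103 + 207*I*√3) = 44573 + (-103 - 207*I*√3) = 44470 - 207*I*√3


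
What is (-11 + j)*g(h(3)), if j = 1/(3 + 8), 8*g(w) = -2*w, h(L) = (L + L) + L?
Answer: 270/11 ≈ 24.545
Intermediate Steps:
h(L) = 3*L (h(L) = 2*L + L = 3*L)
g(w) = -w/4 (g(w) = (-2*w)/8 = -w/4)
j = 1/11 ≈ 0.090909
(-11 + j)*g(h(3)) = (-11 + 1/11)*(-3*3/4) = -(-30)*9/11 = -120/11*(-9/4) = 270/11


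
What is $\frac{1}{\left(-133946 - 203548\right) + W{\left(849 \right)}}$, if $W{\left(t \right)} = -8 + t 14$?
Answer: $- \frac{1}{325616} \approx -3.0711 \cdot 10^{-6}$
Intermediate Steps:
$W{\left(t \right)} = -8 + 14 t$
$\frac{1}{\left(-133946 - 203548\right) + W{\left(849 \right)}} = \frac{1}{\left(-133946 - 203548\right) + \left(-8 + 14 \cdot 849\right)} = \frac{1}{\left(-133946 - 203548\right) + \left(-8 + 11886\right)} = \frac{1}{-337494 + 11878} = \frac{1}{-325616} = - \frac{1}{325616}$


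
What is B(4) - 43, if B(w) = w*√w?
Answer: -35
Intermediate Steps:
B(w) = w^(3/2)
B(4) - 43 = 4^(3/2) - 43 = 8 - 43 = -35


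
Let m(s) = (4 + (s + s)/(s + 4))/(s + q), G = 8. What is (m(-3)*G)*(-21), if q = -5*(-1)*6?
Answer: 112/9 ≈ 12.444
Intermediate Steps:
q = 30 (q = 5*6 = 30)
m(s) = (4 + 2*s/(4 + s))/(30 + s) (m(s) = (4 + (s + s)/(s + 4))/(s + 30) = (4 + (2*s)/(4 + s))/(30 + s) = (4 + 2*s/(4 + s))/(30 + s))
(m(-3)*G)*(-21) = ((2*(8 + 3*(-3))/(120 + (-3)² + 34*(-3)))*8)*(-21) = ((2*(8 - 9)/(120 + 9 - 102))*8)*(-21) = ((2*(-1)/27)*8)*(-21) = ((2*(1/27)*(-1))*8)*(-21) = -2/27*8*(-21) = -16/27*(-21) = 112/9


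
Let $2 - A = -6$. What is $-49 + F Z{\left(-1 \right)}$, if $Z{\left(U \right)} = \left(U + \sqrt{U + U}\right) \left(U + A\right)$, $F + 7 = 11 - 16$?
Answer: $35 - 84 i \sqrt{2} \approx 35.0 - 118.79 i$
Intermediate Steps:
$F = -12$ ($F = -7 + \left(11 - 16\right) = -7 - 5 = -12$)
$A = 8$ ($A = 2 - -6 = 2 + 6 = 8$)
$Z{\left(U \right)} = \left(8 + U\right) \left(U + \sqrt{2} \sqrt{U}\right)$ ($Z{\left(U \right)} = \left(U + \sqrt{U + U}\right) \left(U + 8\right) = \left(U + \sqrt{2 U}\right) \left(8 + U\right) = \left(U + \sqrt{2} \sqrt{U}\right) \left(8 + U\right) = \left(8 + U\right) \left(U + \sqrt{2} \sqrt{U}\right)$)
$-49 + F Z{\left(-1 \right)} = -49 - 12 \left(\left(-1\right)^{2} + 8 \left(-1\right) + \sqrt{2} \left(-1\right)^{\frac{3}{2}} + 8 \sqrt{2} \sqrt{-1}\right) = -49 - 12 \left(1 - 8 + \sqrt{2} \left(- i\right) + 8 \sqrt{2} i\right) = -49 - 12 \left(1 - 8 - i \sqrt{2} + 8 i \sqrt{2}\right) = -49 - 12 \left(-7 + 7 i \sqrt{2}\right) = -49 + \left(84 - 84 i \sqrt{2}\right) = 35 - 84 i \sqrt{2}$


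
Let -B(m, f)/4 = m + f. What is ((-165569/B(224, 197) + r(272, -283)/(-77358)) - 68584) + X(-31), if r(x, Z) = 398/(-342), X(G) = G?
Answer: -763149726354361/11138159556 ≈ -68517.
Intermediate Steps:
B(m, f) = -4*f - 4*m (B(m, f) = -4*(m + f) = -4*(f + m) = -4*f - 4*m)
r(x, Z) = -199/171 (r(x, Z) = 398*(-1/342) = -199/171)
((-165569/B(224, 197) + r(272, -283)/(-77358)) - 68584) + X(-31) = ((-165569/(-4*197 - 4*224) - 199/171/(-77358)) - 68584) - 31 = ((-165569/(-788 - 896) - 199/171*(-1/77358)) - 68584) - 31 = ((-165569/(-1684) + 199/13228218) - 68584) - 31 = ((-165569*(-1/1684) + 199/13228218) - 68584) - 31 = ((165569/1684 + 199/13228218) - 68584) - 31 = (1095091580579/11138159556 - 68584) - 31 = -762804443408125/11138159556 - 31 = -763149726354361/11138159556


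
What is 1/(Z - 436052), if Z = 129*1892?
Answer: -1/191984 ≈ -5.2088e-6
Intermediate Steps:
Z = 244068
1/(Z - 436052) = 1/(244068 - 436052) = 1/(-191984) = -1/191984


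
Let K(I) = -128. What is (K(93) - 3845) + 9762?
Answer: 5789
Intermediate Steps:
(K(93) - 3845) + 9762 = (-128 - 3845) + 9762 = -3973 + 9762 = 5789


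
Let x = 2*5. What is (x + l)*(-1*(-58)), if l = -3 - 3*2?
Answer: 58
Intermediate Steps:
l = -9 (l = -3 - 6 = -9)
x = 10
(x + l)*(-1*(-58)) = (10 - 9)*(-1*(-58)) = 1*58 = 58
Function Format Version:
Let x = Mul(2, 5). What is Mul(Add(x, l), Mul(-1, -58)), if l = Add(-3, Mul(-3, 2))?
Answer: 58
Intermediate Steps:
l = -9 (l = Add(-3, -6) = -9)
x = 10
Mul(Add(x, l), Mul(-1, -58)) = Mul(Add(10, -9), Mul(-1, -58)) = Mul(1, 58) = 58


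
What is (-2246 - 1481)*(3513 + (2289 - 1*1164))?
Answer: -17285826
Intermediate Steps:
(-2246 - 1481)*(3513 + (2289 - 1*1164)) = -3727*(3513 + (2289 - 1164)) = -3727*(3513 + 1125) = -3727*4638 = -17285826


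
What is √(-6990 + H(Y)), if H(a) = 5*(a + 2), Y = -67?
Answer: I*√7315 ≈ 85.528*I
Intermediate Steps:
H(a) = 10 + 5*a (H(a) = 5*(2 + a) = 10 + 5*a)
√(-6990 + H(Y)) = √(-6990 + (10 + 5*(-67))) = √(-6990 + (10 - 335)) = √(-6990 - 325) = √(-7315) = I*√7315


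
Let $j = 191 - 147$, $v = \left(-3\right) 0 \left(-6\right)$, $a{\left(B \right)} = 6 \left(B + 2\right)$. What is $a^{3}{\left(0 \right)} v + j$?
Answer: $44$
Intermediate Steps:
$a{\left(B \right)} = 12 + 6 B$ ($a{\left(B \right)} = 6 \left(2 + B\right) = 12 + 6 B$)
$v = 0$ ($v = 0 \left(-6\right) = 0$)
$j = 44$
$a^{3}{\left(0 \right)} v + j = \left(12 + 6 \cdot 0\right)^{3} \cdot 0 + 44 = \left(12 + 0\right)^{3} \cdot 0 + 44 = 12^{3} \cdot 0 + 44 = 1728 \cdot 0 + 44 = 0 + 44 = 44$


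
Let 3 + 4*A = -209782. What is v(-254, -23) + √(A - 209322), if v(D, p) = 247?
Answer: 247 + I*√1047073/2 ≈ 247.0 + 511.63*I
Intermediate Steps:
A = -209785/4 (A = -¾ + (¼)*(-209782) = -¾ - 104891/2 = -209785/4 ≈ -52446.)
v(-254, -23) + √(A - 209322) = 247 + √(-209785/4 - 209322) = 247 + √(-1047073/4) = 247 + I*√1047073/2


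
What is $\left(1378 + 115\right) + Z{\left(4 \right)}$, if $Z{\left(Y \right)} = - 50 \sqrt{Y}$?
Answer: $1393$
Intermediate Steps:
$\left(1378 + 115\right) + Z{\left(4 \right)} = \left(1378 + 115\right) - 50 \sqrt{4} = 1493 - 100 = 1393$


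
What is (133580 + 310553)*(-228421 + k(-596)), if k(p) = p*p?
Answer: 56313843735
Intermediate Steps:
k(p) = p²
(133580 + 310553)*(-228421 + k(-596)) = (133580 + 310553)*(-228421 + (-596)²) = 444133*(-228421 + 355216) = 444133*126795 = 56313843735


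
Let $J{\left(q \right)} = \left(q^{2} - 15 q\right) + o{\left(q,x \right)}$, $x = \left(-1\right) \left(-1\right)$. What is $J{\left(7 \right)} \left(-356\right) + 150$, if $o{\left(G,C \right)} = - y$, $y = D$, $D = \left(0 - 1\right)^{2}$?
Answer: $20442$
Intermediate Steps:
$x = 1$
$D = 1$ ($D = \left(-1\right)^{2} = 1$)
$y = 1$
$o{\left(G,C \right)} = -1$ ($o{\left(G,C \right)} = \left(-1\right) 1 = -1$)
$J{\left(q \right)} = -1 + q^{2} - 15 q$ ($J{\left(q \right)} = \left(q^{2} - 15 q\right) - 1 = -1 + q^{2} - 15 q$)
$J{\left(7 \right)} \left(-356\right) + 150 = \left(-1 + 7^{2} - 105\right) \left(-356\right) + 150 = \left(-1 + 49 - 105\right) \left(-356\right) + 150 = \left(-57\right) \left(-356\right) + 150 = 20292 + 150 = 20442$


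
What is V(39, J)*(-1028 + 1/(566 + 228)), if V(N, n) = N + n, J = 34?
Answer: -59584863/794 ≈ -75044.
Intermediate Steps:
V(39, J)*(-1028 + 1/(566 + 228)) = (39 + 34)*(-1028 + 1/(566 + 228)) = 73*(-1028 + 1/794) = 73*(-816231/794) = -59584863/794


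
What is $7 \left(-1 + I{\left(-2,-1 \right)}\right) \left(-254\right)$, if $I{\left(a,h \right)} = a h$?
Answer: $-1778$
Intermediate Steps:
$7 \left(-1 + I{\left(-2,-1 \right)}\right) \left(-254\right) = 7 \left(-1 - -2\right) \left(-254\right) = 7 \left(-1 + 2\right) \left(-254\right) = 7 \cdot 1 \left(-254\right) = 7 \left(-254\right) = -1778$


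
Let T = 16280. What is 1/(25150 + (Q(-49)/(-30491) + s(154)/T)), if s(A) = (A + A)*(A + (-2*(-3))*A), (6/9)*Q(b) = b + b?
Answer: 5640835/141982069988 ≈ 3.9729e-5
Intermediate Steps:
Q(b) = 3*b (Q(b) = 3*(b + b)/2 = 3*(2*b)/2 = 3*b)
s(A) = 14*A² (s(A) = (2*A)*(A + 6*A) = (2*A)*(7*A) = 14*A²)
1/(25150 + (Q(-49)/(-30491) + s(154)/T)) = 1/(25150 + ((3*(-49))/(-30491) + (14*154²)/16280)) = 1/(25150 + (-147*(-1/30491) + (14*23716)*(1/16280))) = 1/(25150 + (147/30491 + 332024*(1/16280))) = 1/(25150 + (147/30491 + 3773/185)) = 1/(25150 + 115069738/5640835) = 1/(141982069988/5640835) = 5640835/141982069988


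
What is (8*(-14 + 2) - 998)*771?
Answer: -843474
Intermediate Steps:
(8*(-14 + 2) - 998)*771 = (8*(-12) - 998)*771 = (-96 - 998)*771 = -1094*771 = -843474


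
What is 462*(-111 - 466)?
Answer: -266574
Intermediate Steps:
462*(-111 - 466) = 462*(-577) = -266574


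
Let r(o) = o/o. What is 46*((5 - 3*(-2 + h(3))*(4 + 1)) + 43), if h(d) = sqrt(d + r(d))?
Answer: 2208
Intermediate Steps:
r(o) = 1
h(d) = sqrt(1 + d) (h(d) = sqrt(d + 1) = sqrt(1 + d))
46*((5 - 3*(-2 + h(3))*(4 + 1)) + 43) = 46*((5 - 3*(-2 + sqrt(1 + 3))*(4 + 1)) + 43) = 46*((5 - 3*(-2 + sqrt(4))*5) + 43) = 46*((5 - 3*(-2 + 2)*5) + 43) = 46*((5 - 0*5) + 43) = 46*((5 - 3*0) + 43) = 46*((5 + 0) + 43) = 46*(5 + 43) = 46*48 = 2208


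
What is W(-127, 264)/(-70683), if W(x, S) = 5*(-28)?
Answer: 140/70683 ≈ 0.0019807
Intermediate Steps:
W(x, S) = -140
W(-127, 264)/(-70683) = -140/(-70683) = -140*(-1/70683) = 140/70683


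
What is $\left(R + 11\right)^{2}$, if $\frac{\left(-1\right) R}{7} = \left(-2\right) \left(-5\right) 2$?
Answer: $16641$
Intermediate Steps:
$R = -140$ ($R = - 7 \left(-2\right) \left(-5\right) 2 = - 7 \cdot 10 \cdot 2 = \left(-7\right) 20 = -140$)
$\left(R + 11\right)^{2} = \left(-140 + 11\right)^{2} = \left(-129\right)^{2} = 16641$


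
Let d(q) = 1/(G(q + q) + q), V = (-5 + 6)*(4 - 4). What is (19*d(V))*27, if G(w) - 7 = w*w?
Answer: 513/7 ≈ 73.286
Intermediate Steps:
G(w) = 7 + w² (G(w) = 7 + w*w = 7 + w²)
V = 0 (V = 1*0 = 0)
d(q) = 1/(7 + q + 4*q²) (d(q) = 1/((7 + (q + q)²) + q) = 1/((7 + (2*q)²) + q) = 1/((7 + 4*q²) + q) = 1/(7 + q + 4*q²))
(19*d(V))*27 = (19/(7 + 0 + 4*0²))*27 = (19/(7 + 0 + 4*0))*27 = (19/(7 + 0 + 0))*27 = (19/7)*27 = 513/7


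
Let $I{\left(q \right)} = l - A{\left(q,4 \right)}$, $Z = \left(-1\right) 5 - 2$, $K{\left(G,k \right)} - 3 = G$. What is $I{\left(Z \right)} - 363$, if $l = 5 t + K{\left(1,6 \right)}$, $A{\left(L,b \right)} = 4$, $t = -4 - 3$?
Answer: $-398$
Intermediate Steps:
$K{\left(G,k \right)} = 3 + G$
$t = -7$ ($t = -4 - 3 = -7$)
$l = -31$ ($l = 5 \left(-7\right) + \left(3 + 1\right) = -35 + 4 = -31$)
$Z = -7$ ($Z = -5 - 2 = -7$)
$I{\left(q \right)} = -35$ ($I{\left(q \right)} = -31 - 4 = -35$)
$I{\left(Z \right)} - 363 = -35 - 363 = -398$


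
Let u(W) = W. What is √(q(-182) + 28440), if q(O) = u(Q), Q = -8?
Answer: 4*√1777 ≈ 168.62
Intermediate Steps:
q(O) = -8
√(q(-182) + 28440) = √(-8 + 28440) = √28432 = 4*√1777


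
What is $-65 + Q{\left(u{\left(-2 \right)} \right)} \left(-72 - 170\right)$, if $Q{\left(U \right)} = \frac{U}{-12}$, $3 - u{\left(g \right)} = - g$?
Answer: $- \frac{269}{6} \approx -44.833$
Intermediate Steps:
$u{\left(g \right)} = 3 + g$ ($u{\left(g \right)} = 3 - - g = 3 + g$)
$Q{\left(U \right)} = - \frac{U}{12}$ ($Q{\left(U \right)} = U \left(- \frac{1}{12}\right) = - \frac{U}{12}$)
$-65 + Q{\left(u{\left(-2 \right)} \right)} \left(-72 - 170\right) = -65 + - \frac{3 - 2}{12} \left(-72 - 170\right) = -65 + \left(- \frac{1}{12}\right) 1 \left(-242\right) = -65 - - \frac{121}{6} = -65 + \frac{121}{6} = - \frac{269}{6}$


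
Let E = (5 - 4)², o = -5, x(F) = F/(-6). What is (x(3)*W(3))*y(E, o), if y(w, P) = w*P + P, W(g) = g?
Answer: 15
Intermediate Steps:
x(F) = -F/6 (x(F) = F*(-⅙) = -F/6)
E = 1 (E = 1² = 1)
y(w, P) = P + P*w (y(w, P) = P*w + P = P + P*w)
(x(3)*W(3))*y(E, o) = (-⅙*3*3)*(-5*(1 + 1)) = (-½*3)*(-5*2) = -3/2*(-10) = 15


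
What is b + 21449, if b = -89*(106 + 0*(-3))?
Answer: 12015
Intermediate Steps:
b = -9434 (b = -89*(106 + 0) = -89*106 = -9434)
b + 21449 = -9434 + 21449 = 12015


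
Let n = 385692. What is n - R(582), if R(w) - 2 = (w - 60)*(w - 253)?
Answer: 213952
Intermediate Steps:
R(w) = 2 + (-253 + w)*(-60 + w) (R(w) = 2 + (w - 60)*(w - 253) = 2 + (-60 + w)*(-253 + w) = 2 + (-253 + w)*(-60 + w))
n - R(582) = 385692 - (15182 + 582**2 - 313*582) = 385692 - (15182 + 338724 - 182166) = 385692 - 1*171740 = 385692 - 171740 = 213952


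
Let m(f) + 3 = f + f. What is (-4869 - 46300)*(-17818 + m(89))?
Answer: 902774667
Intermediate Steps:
m(f) = -3 + 2*f (m(f) = -3 + (f + f) = -3 + 2*f)
(-4869 - 46300)*(-17818 + m(89)) = (-4869 - 46300)*(-17818 + (-3 + 2*89)) = -51169*(-17818 + (-3 + 178)) = -51169*(-17818 + 175) = -51169*(-17643) = 902774667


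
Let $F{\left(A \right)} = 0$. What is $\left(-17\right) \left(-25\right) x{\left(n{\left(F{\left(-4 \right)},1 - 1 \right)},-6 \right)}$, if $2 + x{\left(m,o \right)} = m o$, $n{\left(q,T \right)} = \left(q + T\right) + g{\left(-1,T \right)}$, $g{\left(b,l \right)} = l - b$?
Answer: $-3400$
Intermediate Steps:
$n{\left(q,T \right)} = 1 + q + 2 T$ ($n{\left(q,T \right)} = \left(q + T\right) + \left(T - -1\right) = \left(T + q\right) + \left(T + 1\right) = \left(T + q\right) + \left(1 + T\right) = 1 + q + 2 T$)
$x{\left(m,o \right)} = -2 + m o$
$\left(-17\right) \left(-25\right) x{\left(n{\left(F{\left(-4 \right)},1 - 1 \right)},-6 \right)} = \left(-17\right) \left(-25\right) \left(-2 + \left(1 + 0 + 2 \left(1 - 1\right)\right) \left(-6\right)\right) = 425 \left(-2 + \left(1 + 0 + 2 \left(1 - 1\right)\right) \left(-6\right)\right) = 425 \left(-2 + \left(1 + 0 + 2 \cdot 0\right) \left(-6\right)\right) = 425 \left(-2 + \left(1 + 0 + 0\right) \left(-6\right)\right) = 425 \left(-2 + 1 \left(-6\right)\right) = 425 \left(-2 - 6\right) = 425 \left(-8\right) = -3400$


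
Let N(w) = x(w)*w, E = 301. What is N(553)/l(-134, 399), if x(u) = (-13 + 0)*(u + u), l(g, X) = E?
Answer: -1135862/43 ≈ -26415.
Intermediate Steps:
l(g, X) = 301
x(u) = -26*u
N(w) = -26*w² (N(w) = (-26*w)*w = -26*w²)
N(553)/l(-134, 399) = -26*553²/301 = -26*305809*(1/301) = -7951034*1/301 = -1135862/43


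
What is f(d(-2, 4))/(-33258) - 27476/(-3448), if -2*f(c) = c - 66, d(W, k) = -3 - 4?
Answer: 228417739/28668396 ≈ 7.9676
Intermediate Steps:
d(W, k) = -7
f(c) = 33 - c/2 (f(c) = -(c - 66)/2 = -(-66 + c)/2 = 33 - c/2)
f(d(-2, 4))/(-33258) - 27476/(-3448) = (33 - 1/2*(-7))/(-33258) - 27476/(-3448) = (33 + 7/2)*(-1/33258) - 27476*(-1/3448) = (73/2)*(-1/33258) + 6869/862 = -73/66516 + 6869/862 = 228417739/28668396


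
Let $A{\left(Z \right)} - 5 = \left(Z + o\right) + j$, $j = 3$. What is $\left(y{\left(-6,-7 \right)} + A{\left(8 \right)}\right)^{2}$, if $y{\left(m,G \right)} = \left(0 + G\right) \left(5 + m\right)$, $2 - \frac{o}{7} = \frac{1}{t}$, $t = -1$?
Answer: $1936$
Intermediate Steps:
$o = 21$ ($o = 14 - \frac{7}{-1} = 14 - -7 = 14 + 7 = 21$)
$y{\left(m,G \right)} = G \left(5 + m\right)$
$A{\left(Z \right)} = 29 + Z$ ($A{\left(Z \right)} = 5 + \left(\left(Z + 21\right) + 3\right) = 5 + \left(\left(21 + Z\right) + 3\right) = 5 + \left(24 + Z\right) = 29 + Z$)
$\left(y{\left(-6,-7 \right)} + A{\left(8 \right)}\right)^{2} = \left(- 7 \left(5 - 6\right) + \left(29 + 8\right)\right)^{2} = \left(\left(-7\right) \left(-1\right) + 37\right)^{2} = \left(7 + 37\right)^{2} = 44^{2} = 1936$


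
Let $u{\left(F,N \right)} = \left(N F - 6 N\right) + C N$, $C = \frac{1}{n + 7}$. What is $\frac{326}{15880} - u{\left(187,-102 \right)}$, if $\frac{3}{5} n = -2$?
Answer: $\frac{1614902513}{87340} \approx 18490.0$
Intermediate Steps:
$n = - \frac{10}{3}$ ($n = \frac{5}{3} \left(-2\right) = - \frac{10}{3} \approx -3.3333$)
$C = \frac{3}{11}$ ($C = \frac{1}{- \frac{10}{3} + 7} = \frac{1}{\frac{11}{3}} = \frac{3}{11} \approx 0.27273$)
$u{\left(F,N \right)} = - \frac{63 N}{11} + F N$ ($u{\left(F,N \right)} = \left(N F - 6 N\right) + \frac{3 N}{11} = \left(F N - 6 N\right) + \frac{3 N}{11} = \left(- 6 N + F N\right) + \frac{3 N}{11} = - \frac{63 N}{11} + F N$)
$\frac{326}{15880} - u{\left(187,-102 \right)} = \frac{326}{15880} - \frac{1}{11} \left(-102\right) \left(-63 + 11 \cdot 187\right) = 326 \cdot \frac{1}{15880} - \frac{1}{11} \left(-102\right) \left(-63 + 2057\right) = \frac{163}{7940} - \frac{1}{11} \left(-102\right) 1994 = \frac{163}{7940} - - \frac{203388}{11} = \frac{163}{7940} + \frac{203388}{11} = \frac{1614902513}{87340}$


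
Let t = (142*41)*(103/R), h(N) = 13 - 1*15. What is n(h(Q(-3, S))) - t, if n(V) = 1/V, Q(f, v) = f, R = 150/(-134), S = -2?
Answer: 80355169/150 ≈ 5.3570e+5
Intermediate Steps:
R = -75/67 (R = 150*(-1/134) = -75/67 ≈ -1.1194)
h(N) = -2 (h(N) = 13 - 15 = -2)
t = -40177622/75 (t = (142*41)*(103/(-75/67)) = 5822*(103*(-67/75)) = 5822*(-6901/75) = -40177622/75 ≈ -5.3570e+5)
n(h(Q(-3, S))) - t = 1/(-2) - 1*(-40177622/75) = -1/2 + 40177622/75 = 80355169/150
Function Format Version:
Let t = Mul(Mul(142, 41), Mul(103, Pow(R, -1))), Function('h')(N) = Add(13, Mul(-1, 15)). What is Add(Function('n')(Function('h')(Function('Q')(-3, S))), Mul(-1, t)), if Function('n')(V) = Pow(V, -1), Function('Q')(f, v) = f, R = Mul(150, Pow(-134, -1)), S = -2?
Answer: Rational(80355169, 150) ≈ 5.3570e+5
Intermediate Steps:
R = Rational(-75, 67) (R = Mul(150, Rational(-1, 134)) = Rational(-75, 67) ≈ -1.1194)
Function('h')(N) = -2 (Function('h')(N) = Add(13, -15) = -2)
t = Rational(-40177622, 75) (t = Mul(Mul(142, 41), Mul(103, Pow(Rational(-75, 67), -1))) = Mul(5822, Mul(103, Rational(-67, 75))) = Mul(5822, Rational(-6901, 75)) = Rational(-40177622, 75) ≈ -5.3570e+5)
Add(Function('n')(Function('h')(Function('Q')(-3, S))), Mul(-1, t)) = Add(Pow(-2, -1), Mul(-1, Rational(-40177622, 75))) = Add(Rational(-1, 2), Rational(40177622, 75)) = Rational(80355169, 150)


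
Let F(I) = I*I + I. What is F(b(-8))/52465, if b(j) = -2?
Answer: 2/52465 ≈ 3.8121e-5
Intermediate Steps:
F(I) = I + I² (F(I) = I² + I = I + I²)
F(b(-8))/52465 = -2*(1 - 2)/52465 = -2*(-1)*(1/52465) = 2*(1/52465) = 2/52465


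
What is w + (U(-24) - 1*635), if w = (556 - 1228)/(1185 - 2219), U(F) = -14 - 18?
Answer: -344503/517 ≈ -666.35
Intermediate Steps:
U(F) = -32
w = 336/517 (w = -672/(-1034) = -672*(-1/1034) = 336/517 ≈ 0.64990)
w + (U(-24) - 1*635) = 336/517 + (-32 - 1*635) = 336/517 + (-32 - 635) = 336/517 - 667 = -344503/517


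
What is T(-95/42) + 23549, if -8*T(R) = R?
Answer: 7912559/336 ≈ 23549.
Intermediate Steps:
T(R) = -R/8
T(-95/42) + 23549 = -(-95)/(8*42) + 23549 = -⅛*(-95/42) + 23549 = 95/336 + 23549 = 7912559/336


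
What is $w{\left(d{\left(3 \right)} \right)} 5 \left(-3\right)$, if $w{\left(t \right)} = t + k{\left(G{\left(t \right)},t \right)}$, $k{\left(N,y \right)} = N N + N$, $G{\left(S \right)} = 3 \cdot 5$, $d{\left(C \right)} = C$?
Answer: $-3645$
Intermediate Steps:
$G{\left(S \right)} = 15$
$k{\left(N,y \right)} = N + N^{2}$ ($k{\left(N,y \right)} = N^{2} + N = N + N^{2}$)
$w{\left(t \right)} = 240 + t$ ($w{\left(t \right)} = t + 15 \left(1 + 15\right) = t + 15 \cdot 16 = t + 240 = 240 + t$)
$w{\left(d{\left(3 \right)} \right)} 5 \left(-3\right) = \left(240 + 3\right) 5 \left(-3\right) = 243 \left(-15\right) = -3645$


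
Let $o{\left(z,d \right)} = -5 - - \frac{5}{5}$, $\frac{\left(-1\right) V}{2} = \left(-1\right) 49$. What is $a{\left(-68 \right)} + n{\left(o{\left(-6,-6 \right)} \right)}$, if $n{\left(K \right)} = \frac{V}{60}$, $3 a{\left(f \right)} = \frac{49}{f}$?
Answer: $\frac{1421}{1020} \approx 1.3931$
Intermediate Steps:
$a{\left(f \right)} = \frac{49}{3 f}$ ($a{\left(f \right)} = \frac{49 \frac{1}{f}}{3} = \frac{49}{3 f}$)
$V = 98$ ($V = - 2 \left(\left(-1\right) 49\right) = \left(-2\right) \left(-49\right) = 98$)
$o{\left(z,d \right)} = -4$ ($o{\left(z,d \right)} = -5 - \left(-5\right) \frac{1}{5} = -5 - -1 = -5 + 1 = -4$)
$n{\left(K \right)} = \frac{49}{30}$ ($n{\left(K \right)} = \frac{98}{60} = 98 \cdot \frac{1}{60} = \frac{49}{30}$)
$a{\left(-68 \right)} + n{\left(o{\left(-6,-6 \right)} \right)} = \frac{49}{3 \left(-68\right)} + \frac{49}{30} = \frac{49}{3} \left(- \frac{1}{68}\right) + \frac{49}{30} = - \frac{49}{204} + \frac{49}{30} = \frac{1421}{1020}$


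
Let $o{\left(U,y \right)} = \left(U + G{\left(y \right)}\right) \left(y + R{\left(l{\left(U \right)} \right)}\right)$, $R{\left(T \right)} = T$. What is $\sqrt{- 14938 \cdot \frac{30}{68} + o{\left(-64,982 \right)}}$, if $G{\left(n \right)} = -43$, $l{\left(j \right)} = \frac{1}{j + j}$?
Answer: $\frac{i \sqrt{8261309290}}{272} \approx 334.16 i$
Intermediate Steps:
$l{\left(j \right)} = \frac{1}{2 j}$
$o{\left(U,y \right)} = \left(-43 + U\right) \left(y + \frac{1}{2 U}\right)$ ($o{\left(U,y \right)} = \left(U - 43\right) \left(y + \frac{1}{2 U}\right) = \left(-43 + U\right) \left(y + \frac{1}{2 U}\right)$)
$\sqrt{- 14938 \cdot \frac{30}{68} + o{\left(-64,982 \right)}} = \sqrt{- 14938 \cdot \frac{30}{68} - \left(\frac{210147}{2} - \frac{43}{128}\right)} = \sqrt{- 14938 \cdot 30 \cdot \frac{1}{68} - \frac{13449365}{128}} = \sqrt{\left(-14938\right) \frac{15}{34} + \left(\frac{1}{2} - 42226 + \frac{43}{128} - 62848\right)} = \sqrt{- \frac{112035}{17} - \frac{13449365}{128}} = \sqrt{- \frac{242979685}{2176}} = \frac{i \sqrt{8261309290}}{272}$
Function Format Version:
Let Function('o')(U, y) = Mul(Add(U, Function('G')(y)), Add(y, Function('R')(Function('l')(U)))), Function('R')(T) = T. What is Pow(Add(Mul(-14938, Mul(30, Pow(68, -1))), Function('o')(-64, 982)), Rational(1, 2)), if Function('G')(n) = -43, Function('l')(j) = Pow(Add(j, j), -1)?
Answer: Mul(Rational(1, 272), I, Pow(8261309290, Rational(1, 2))) ≈ Mul(334.16, I)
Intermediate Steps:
Function('l')(j) = Mul(Rational(1, 2), Pow(j, -1)) (Function('l')(j) = Pow(Mul(2, j), -1) = Mul(Rational(1, 2), Pow(j, -1)))
Function('o')(U, y) = Mul(Add(-43, U), Add(y, Mul(Rational(1, 2), Pow(U, -1)))) (Function('o')(U, y) = Mul(Add(U, -43), Add(y, Mul(Rational(1, 2), Pow(U, -1)))) = Mul(Add(-43, U), Add(y, Mul(Rational(1, 2), Pow(U, -1)))))
Pow(Add(Mul(-14938, Mul(30, Pow(68, -1))), Function('o')(-64, 982)), Rational(1, 2)) = Pow(Add(Mul(-14938, Mul(30, Pow(68, -1))), Add(Rational(1, 2), Mul(-43, 982), Mul(Rational(-43, 2), Pow(-64, -1)), Mul(-64, 982))), Rational(1, 2)) = Pow(Add(Mul(-14938, Mul(30, Rational(1, 68))), Add(Rational(1, 2), -42226, Mul(Rational(-43, 2), Rational(-1, 64)), -62848)), Rational(1, 2)) = Pow(Add(Mul(-14938, Rational(15, 34)), Add(Rational(1, 2), -42226, Rational(43, 128), -62848)), Rational(1, 2)) = Pow(Add(Rational(-112035, 17), Rational(-13449365, 128)), Rational(1, 2)) = Pow(Rational(-242979685, 2176), Rational(1, 2)) = Mul(Rational(1, 272), I, Pow(8261309290, Rational(1, 2)))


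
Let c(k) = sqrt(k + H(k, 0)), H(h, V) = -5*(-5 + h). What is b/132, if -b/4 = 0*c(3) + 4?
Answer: -4/33 ≈ -0.12121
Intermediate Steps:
H(h, V) = 25 - 5*h
c(k) = sqrt(25 - 4*k) (c(k) = sqrt(k + (25 - 5*k)) = sqrt(25 - 4*k))
b = -16 (b = -4*(0*sqrt(25 - 4*3) + 4) = -4*(0*sqrt(25 - 12) + 4) = -4*(0*sqrt(13) + 4) = -4*(0 + 4) = -4*4 = -16)
b/132 = -16/132 = (1/132)*(-16) = -4/33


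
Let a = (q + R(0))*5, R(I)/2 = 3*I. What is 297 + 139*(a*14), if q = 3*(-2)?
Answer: -58083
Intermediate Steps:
R(I) = 6*I (R(I) = 2*(3*I) = 6*I)
q = -6
a = -30 (a = (-6 + 6*0)*5 = (-6 + 0)*5 = -6*5 = -30)
297 + 139*(a*14) = 297 + 139*(-30*14) = 297 + 139*(-420) = 297 - 58380 = -58083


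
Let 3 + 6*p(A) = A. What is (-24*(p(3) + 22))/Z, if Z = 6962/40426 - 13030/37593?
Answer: 401209939152/132514157 ≈ 3027.7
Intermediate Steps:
p(A) = -½ + A/6
Z = -132514157/759867309 (Z = 6962*(1/40426) - 13030*1/37593 = 3481/20213 - 13030/37593 = -132514157/759867309 ≈ -0.17439)
(-24*(p(3) + 22))/Z = (-24*((-½ + (⅙)*3) + 22))/(-132514157/759867309) = -24*((-½ + ½) + 22)*(-759867309/132514157) = -24*(0 + 22)*(-759867309/132514157) = -24*22*(-759867309/132514157) = -528*(-759867309/132514157) = 401209939152/132514157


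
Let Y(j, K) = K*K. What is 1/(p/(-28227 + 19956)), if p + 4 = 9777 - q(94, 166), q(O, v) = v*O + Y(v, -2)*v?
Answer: 2757/2165 ≈ 1.2734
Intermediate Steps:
Y(j, K) = K**2
q(O, v) = 4*v + O*v (q(O, v) = v*O + (-2)**2*v = O*v + 4*v = 4*v + O*v)
p = -6495 (p = -4 + (9777 - 166*(4 + 94)) = -4 + (9777 - 166*98) = -4 + (9777 - 1*16268) = -4 + (9777 - 16268) = -4 - 6491 = -6495)
1/(p/(-28227 + 19956)) = 1/(-6495/(-28227 + 19956)) = 1/(-6495/(-8271)) = 1/(-6495*(-1/8271)) = 1/(2165/2757) = 2757/2165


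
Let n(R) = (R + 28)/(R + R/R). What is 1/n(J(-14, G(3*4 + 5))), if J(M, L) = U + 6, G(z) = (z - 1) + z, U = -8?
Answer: -1/26 ≈ -0.038462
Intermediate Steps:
G(z) = -1 + 2*z (G(z) = (-1 + z) + z = -1 + 2*z)
J(M, L) = -2 (J(M, L) = -8 + 6 = -2)
n(R) = (28 + R)/(1 + R) (n(R) = (28 + R)/(R + 1) = (28 + R)/(1 + R))
1/n(J(-14, G(3*4 + 5))) = 1/((28 - 2)/(1 - 2)) = 1/(26/(-1)) = 1/(-1*26) = 1/(-26) = -1/26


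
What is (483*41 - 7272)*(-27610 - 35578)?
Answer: -791808828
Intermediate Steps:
(483*41 - 7272)*(-27610 - 35578) = (19803 - 7272)*(-63188) = 12531*(-63188) = -791808828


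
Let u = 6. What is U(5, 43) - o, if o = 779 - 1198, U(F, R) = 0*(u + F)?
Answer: 419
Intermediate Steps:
U(F, R) = 0 (U(F, R) = 0*(6 + F) = 0)
o = -419
U(5, 43) - o = 0 - 1*(-419) = 0 + 419 = 419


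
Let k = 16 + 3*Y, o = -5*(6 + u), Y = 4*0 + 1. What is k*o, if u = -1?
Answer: -475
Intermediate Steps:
Y = 1 (Y = 0 + 1 = 1)
o = -25 (o = -5*(6 - 1) = -5*5 = -25)
k = 19 (k = 16 + 3*1 = 16 + 3 = 19)
k*o = 19*(-25) = -475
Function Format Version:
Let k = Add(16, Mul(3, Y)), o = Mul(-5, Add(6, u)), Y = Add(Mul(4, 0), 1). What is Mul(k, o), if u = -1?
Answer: -475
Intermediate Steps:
Y = 1 (Y = Add(0, 1) = 1)
o = -25 (o = Mul(-5, Add(6, -1)) = Mul(-5, 5) = -25)
k = 19 (k = Add(16, Mul(3, 1)) = Add(16, 3) = 19)
Mul(k, o) = Mul(19, -25) = -475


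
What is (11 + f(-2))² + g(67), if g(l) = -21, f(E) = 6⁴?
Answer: 1708228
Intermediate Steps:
f(E) = 1296
(11 + f(-2))² + g(67) = (11 + 1296)² - 21 = 1307² - 21 = 1708249 - 21 = 1708228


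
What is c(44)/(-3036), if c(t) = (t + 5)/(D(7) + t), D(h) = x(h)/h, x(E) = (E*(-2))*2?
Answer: -49/121440 ≈ -0.00040349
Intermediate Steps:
x(E) = -4*E (x(E) = -2*E*2 = -4*E)
D(h) = -4 (D(h) = (-4*h)/h = -4)
c(t) = (5 + t)/(-4 + t) (c(t) = (t + 5)/(-4 + t) = (5 + t)/(-4 + t))
c(44)/(-3036) = ((5 + 44)/(-4 + 44))/(-3036) = (49/40)*(-1/3036) = -49/121440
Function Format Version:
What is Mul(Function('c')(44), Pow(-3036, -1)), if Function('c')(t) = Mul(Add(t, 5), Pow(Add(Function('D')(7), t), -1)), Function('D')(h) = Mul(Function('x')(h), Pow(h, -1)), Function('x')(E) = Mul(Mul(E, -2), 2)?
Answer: Rational(-49, 121440) ≈ -0.00040349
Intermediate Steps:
Function('x')(E) = Mul(-4, E) (Function('x')(E) = Mul(Mul(-2, E), 2) = Mul(-4, E))
Function('D')(h) = -4 (Function('D')(h) = Mul(Mul(-4, h), Pow(h, -1)) = -4)
Function('c')(t) = Mul(Pow(Add(-4, t), -1), Add(5, t)) (Function('c')(t) = Mul(Add(t, 5), Pow(Add(-4, t), -1)) = Mul(Add(5, t), Pow(Add(-4, t), -1)) = Mul(Pow(Add(-4, t), -1), Add(5, t)))
Mul(Function('c')(44), Pow(-3036, -1)) = Mul(Mul(Pow(Add(-4, 44), -1), Add(5, 44)), Pow(-3036, -1)) = Mul(Mul(Pow(40, -1), 49), Rational(-1, 3036)) = Mul(Mul(Rational(1, 40), 49), Rational(-1, 3036)) = Mul(Rational(49, 40), Rational(-1, 3036)) = Rational(-49, 121440)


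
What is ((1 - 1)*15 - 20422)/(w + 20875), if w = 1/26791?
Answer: -273562901/279631063 ≈ -0.97830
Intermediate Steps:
w = 1/26791 ≈ 3.7326e-5
((1 - 1)*15 - 20422)/(w + 20875) = ((1 - 1)*15 - 20422)/(1/26791 + 20875) = (0*15 - 20422)/(559262126/26791) = (0 - 20422)*(26791/559262126) = -20422*26791/559262126 = -273562901/279631063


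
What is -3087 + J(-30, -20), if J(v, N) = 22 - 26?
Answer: -3091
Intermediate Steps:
J(v, N) = -4
-3087 + J(-30, -20) = -3087 - 4 = -3091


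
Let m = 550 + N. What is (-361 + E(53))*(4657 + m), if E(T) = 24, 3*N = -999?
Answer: -1642538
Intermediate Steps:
N = -333 (N = (⅓)*(-999) = -333)
m = 217 (m = 550 - 333 = 217)
(-361 + E(53))*(4657 + m) = (-361 + 24)*(4657 + 217) = -337*4874 = -1642538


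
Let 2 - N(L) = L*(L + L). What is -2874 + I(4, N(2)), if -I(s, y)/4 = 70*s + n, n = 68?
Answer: -4266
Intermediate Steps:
N(L) = 2 - 2*L**2 (N(L) = 2 - L*(L + L) = 2 - L*2*L = 2 - 2*L**2)
I(s, y) = -272 - 280*s (I(s, y) = -4*(70*s + 68) = -4*(68 + 70*s) = -272 - 280*s)
-2874 + I(4, N(2)) = -2874 + (-272 - 280*4) = -2874 + (-272 - 1120) = -2874 - 1392 = -4266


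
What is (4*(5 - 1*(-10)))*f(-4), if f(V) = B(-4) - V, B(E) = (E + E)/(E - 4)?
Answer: 300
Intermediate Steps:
B(E) = 2*E/(-4 + E) (B(E) = (2*E)/(-4 + E) = 2*E/(-4 + E))
f(V) = 1 - V (f(V) = 2*(-4)/(-4 - 4) - V = 2*(-4)/(-8) - V = 2*(-4)*(-⅛) - V = 1 - V)
(4*(5 - 1*(-10)))*f(-4) = (4*(5 - 1*(-10)))*(1 - 1*(-4)) = (4*(5 + 10))*(1 + 4) = (4*15)*5 = 60*5 = 300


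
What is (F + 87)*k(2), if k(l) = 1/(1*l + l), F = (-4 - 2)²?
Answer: 123/4 ≈ 30.750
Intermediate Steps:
F = 36 (F = (-6)² = 36)
k(l) = 1/(2*l) (k(l) = 1/(l + l) = 1/(2*l))
(F + 87)*k(2) = (36 + 87)*((½)/2) = 123*((½)*(½)) = 123*(¼) = 123/4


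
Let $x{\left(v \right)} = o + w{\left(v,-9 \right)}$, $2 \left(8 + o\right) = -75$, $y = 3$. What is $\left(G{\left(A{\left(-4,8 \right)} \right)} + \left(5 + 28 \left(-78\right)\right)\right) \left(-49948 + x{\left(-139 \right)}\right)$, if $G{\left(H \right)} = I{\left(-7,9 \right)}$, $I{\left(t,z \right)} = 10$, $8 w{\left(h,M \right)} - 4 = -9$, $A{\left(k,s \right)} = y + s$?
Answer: $\frac{867498057}{8} \approx 1.0844 \cdot 10^{8}$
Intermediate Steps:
$A{\left(k,s \right)} = 3 + s$
$w{\left(h,M \right)} = - \frac{5}{8}$ ($w{\left(h,M \right)} = \frac{1}{2} + \frac{1}{8} \left(-9\right) = \frac{1}{2} - \frac{9}{8} = - \frac{5}{8}$)
$o = - \frac{91}{2}$ ($o = -8 + \frac{1}{2} \left(-75\right) = -8 - \frac{75}{2} = - \frac{91}{2} \approx -45.5$)
$x{\left(v \right)} = - \frac{369}{8}$ ($x{\left(v \right)} = - \frac{91}{2} - \frac{5}{8} = - \frac{369}{8}$)
$G{\left(H \right)} = 10$
$\left(G{\left(A{\left(-4,8 \right)} \right)} + \left(5 + 28 \left(-78\right)\right)\right) \left(-49948 + x{\left(-139 \right)}\right) = \left(10 + \left(5 + 28 \left(-78\right)\right)\right) \left(-49948 - \frac{369}{8}\right) = \left(10 + \left(5 - 2184\right)\right) \left(- \frac{399953}{8}\right) = \left(10 - 2179\right) \left(- \frac{399953}{8}\right) = \left(-2169\right) \left(- \frac{399953}{8}\right) = \frac{867498057}{8}$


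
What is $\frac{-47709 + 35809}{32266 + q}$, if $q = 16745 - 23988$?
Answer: $- \frac{11900}{25023} \approx -0.47556$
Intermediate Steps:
$q = -7243$ ($q = 16745 - 23988 = -7243$)
$\frac{-47709 + 35809}{32266 + q} = \frac{-47709 + 35809}{32266 - 7243} = - \frac{11900}{25023}$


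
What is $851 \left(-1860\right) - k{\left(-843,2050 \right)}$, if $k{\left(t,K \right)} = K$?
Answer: $-1584910$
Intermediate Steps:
$851 \left(-1860\right) - k{\left(-843,2050 \right)} = 851 \left(-1860\right) - 2050 = -1582860 - 2050 = -1584910$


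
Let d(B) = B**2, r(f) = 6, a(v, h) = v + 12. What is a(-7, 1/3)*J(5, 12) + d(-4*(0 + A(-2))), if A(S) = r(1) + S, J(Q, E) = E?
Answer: 316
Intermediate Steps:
a(v, h) = 12 + v
A(S) = 6 + S
a(-7, 1/3)*J(5, 12) + d(-4*(0 + A(-2))) = (12 - 7)*12 + (-4*(0 + (6 - 2)))**2 = 5*12 + (-4*(0 + 4))**2 = 60 + (-4*4)**2 = 60 + (-16)**2 = 60 + 256 = 316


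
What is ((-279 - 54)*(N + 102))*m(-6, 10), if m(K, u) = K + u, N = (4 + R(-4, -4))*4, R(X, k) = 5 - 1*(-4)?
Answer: -205128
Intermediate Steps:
R(X, k) = 9 (R(X, k) = 5 + 4 = 9)
N = 52 (N = (4 + 9)*4 = 13*4 = 52)
((-279 - 54)*(N + 102))*m(-6, 10) = ((-279 - 54)*(52 + 102))*(-6 + 10) = -333*154*4 = -51282*4 = -205128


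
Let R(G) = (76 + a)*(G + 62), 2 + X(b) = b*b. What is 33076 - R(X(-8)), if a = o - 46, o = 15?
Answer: 27496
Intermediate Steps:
X(b) = -2 + b**2 (X(b) = -2 + b*b = -2 + b**2)
a = -31 (a = 15 - 46 = -31)
R(G) = 2790 + 45*G (R(G) = (76 - 31)*(G + 62) = 45*(62 + G) = 2790 + 45*G)
33076 - R(X(-8)) = 33076 - (2790 + 45*(-2 + (-8)**2)) = 33076 - (2790 + 45*(-2 + 64)) = 33076 - (2790 + 45*62) = 33076 - (2790 + 2790) = 33076 - 1*5580 = 33076 - 5580 = 27496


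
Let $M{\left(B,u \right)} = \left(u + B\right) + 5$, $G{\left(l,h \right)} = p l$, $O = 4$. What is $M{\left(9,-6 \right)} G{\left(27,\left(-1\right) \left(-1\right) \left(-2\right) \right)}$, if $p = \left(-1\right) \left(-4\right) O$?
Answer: $3456$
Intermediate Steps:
$p = 16$ ($p = \left(-1\right) \left(-4\right) 4 = 4 \cdot 4 = 16$)
$G{\left(l,h \right)} = 16 l$
$M{\left(B,u \right)} = 5 + B + u$ ($M{\left(B,u \right)} = \left(B + u\right) + 5 = 5 + B + u$)
$M{\left(9,-6 \right)} G{\left(27,\left(-1\right) \left(-1\right) \left(-2\right) \right)} = \left(5 + 9 - 6\right) 16 \cdot 27 = 8 \cdot 432 = 3456$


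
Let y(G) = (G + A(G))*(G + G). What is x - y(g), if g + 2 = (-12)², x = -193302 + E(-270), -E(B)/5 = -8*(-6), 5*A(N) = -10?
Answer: -233302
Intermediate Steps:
A(N) = -2 (A(N) = (⅕)*(-10) = -2)
E(B) = -240 (E(B) = -(-40)*(-6) = -5*48 = -240)
x = -193542 (x = -193302 - 240 = -193542)
g = 142 (g = -2 + (-12)² = -2 + 144 = 142)
y(G) = 2*G*(-2 + G) (y(G) = (G - 2)*(G + G) = (-2 + G)*(2*G) = 2*G*(-2 + G))
x - y(g) = -193542 - 2*142*(-2 + 142) = -193542 - 2*142*140 = -193542 - 1*39760 = -193542 - 39760 = -233302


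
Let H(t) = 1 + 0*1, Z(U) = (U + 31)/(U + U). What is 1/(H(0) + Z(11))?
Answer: 11/32 ≈ 0.34375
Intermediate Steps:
Z(U) = (31 + U)/(2*U) (Z(U) = (31 + U)/((2*U)) = (31 + U)*(1/(2*U)) = (31 + U)/(2*U))
H(t) = 1 (H(t) = 1 + 0 = 1)
1/(H(0) + Z(11)) = 1/(1 + (½)*(31 + 11)/11) = 1/(1 + (½)*(1/11)*42) = 1/(1 + 21/11) = 1/(32/11) = 11/32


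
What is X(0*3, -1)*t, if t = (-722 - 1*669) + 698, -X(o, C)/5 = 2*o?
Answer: 0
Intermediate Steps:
X(o, C) = -10*o
t = -693 (t = (-722 - 669) + 698 = -1391 + 698 = -693)
X(0*3, -1)*t = -0*3*(-693) = -10*0*(-693) = 0*(-693) = 0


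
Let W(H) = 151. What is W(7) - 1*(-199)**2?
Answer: -39450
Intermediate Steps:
W(7) - 1*(-199)**2 = 151 - 1*(-199)**2 = 151 - 1*39601 = 151 - 39601 = -39450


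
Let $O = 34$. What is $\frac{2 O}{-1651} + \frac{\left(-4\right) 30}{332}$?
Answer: $- \frac{55174}{137033} \approx -0.40263$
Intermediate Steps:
$\frac{2 O}{-1651} + \frac{\left(-4\right) 30}{332} = \frac{2 \cdot 34}{-1651} + \frac{\left(-4\right) 30}{332} = 68 \left(- \frac{1}{1651}\right) - \frac{30}{83} = - \frac{68}{1651} - \frac{30}{83} = - \frac{55174}{137033}$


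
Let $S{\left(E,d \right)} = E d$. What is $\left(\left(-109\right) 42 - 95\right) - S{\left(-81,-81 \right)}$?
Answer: $-11234$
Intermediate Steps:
$\left(\left(-109\right) 42 - 95\right) - S{\left(-81,-81 \right)} = \left(\left(-109\right) 42 - 95\right) - \left(-81\right) \left(-81\right) = \left(-4578 - 95\right) - 6561 = -4673 - 6561 = -11234$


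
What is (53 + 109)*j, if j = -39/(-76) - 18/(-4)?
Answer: 30861/38 ≈ 812.13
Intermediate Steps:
j = 381/76 (j = -39*(-1/76) - 18*(-¼) = 39/76 + 9/2 = 381/76 ≈ 5.0132)
(53 + 109)*j = (53 + 109)*(381/76) = 162*(381/76) = 30861/38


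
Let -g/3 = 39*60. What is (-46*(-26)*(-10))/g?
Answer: 46/27 ≈ 1.7037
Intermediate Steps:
g = -7020 (g = -117*60 = -3*2340 = -7020)
(-46*(-26)*(-10))/g = (-46*(-26)*(-10))/(-7020) = (1196*(-10))*(-1/7020) = -11960*(-1/7020) = 46/27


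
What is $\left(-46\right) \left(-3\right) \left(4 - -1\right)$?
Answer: $690$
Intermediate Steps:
$\left(-46\right) \left(-3\right) \left(4 - -1\right) = 138 \left(4 + 1\right) = 138 \cdot 5 = 690$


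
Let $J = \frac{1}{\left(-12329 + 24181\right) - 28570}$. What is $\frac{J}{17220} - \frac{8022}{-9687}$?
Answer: $\frac{769801705811}{929577306840} \approx 0.82812$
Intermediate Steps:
$J = - \frac{1}{16718}$ ($J = \frac{1}{11852 - 28570} = \frac{1}{-16718} = - \frac{1}{16718} \approx -5.9816 \cdot 10^{-5}$)
$\frac{J}{17220} - \frac{8022}{-9687} = - \frac{1}{16718 \cdot 17220} - \frac{8022}{-9687} = \left(- \frac{1}{16718}\right) \frac{1}{17220} - - \frac{2674}{3229} = - \frac{1}{287883960} + \frac{2674}{3229} = \frac{769801705811}{929577306840}$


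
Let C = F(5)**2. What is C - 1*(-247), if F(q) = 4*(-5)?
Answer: 647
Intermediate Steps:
F(q) = -20
C = 400 (C = (-20)**2 = 400)
C - 1*(-247) = 400 - 1*(-247) = 400 + 247 = 647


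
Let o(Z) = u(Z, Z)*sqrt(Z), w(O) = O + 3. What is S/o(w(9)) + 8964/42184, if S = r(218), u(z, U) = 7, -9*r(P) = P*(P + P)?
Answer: 2241/10546 - 47524*sqrt(3)/189 ≈ -435.31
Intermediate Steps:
w(O) = 3 + O
r(P) = -2*P**2/9 (r(P) = -P*(P + P)/9 = -P*2*P/9 = -2*P**2/9)
S = -95048/9 (S = -2/9*218**2 = -2/9*47524 = -95048/9 ≈ -10561.)
o(Z) = 7*sqrt(Z)
S/o(w(9)) + 8964/42184 = -95048*1/(7*sqrt(3 + 9))/9 + 8964/42184 = -95048*sqrt(3)/42/9 + 8964*(1/42184) = -95048*sqrt(3)/42/9 + 2241/10546 = -47524*sqrt(3)/189 + 2241/10546 = 2241/10546 - 47524*sqrt(3)/189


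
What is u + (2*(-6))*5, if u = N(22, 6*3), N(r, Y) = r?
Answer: -38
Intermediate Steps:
u = 22
u + (2*(-6))*5 = 22 + (2*(-6))*5 = 22 - 12*5 = 22 - 60 = -38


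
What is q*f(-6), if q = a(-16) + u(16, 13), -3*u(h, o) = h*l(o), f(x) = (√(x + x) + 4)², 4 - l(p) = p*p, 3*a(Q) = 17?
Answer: 10628/3 + 42512*I*√3/3 ≈ 3542.7 + 24544.0*I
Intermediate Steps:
a(Q) = 17/3 (a(Q) = (⅓)*17 = 17/3)
l(p) = 4 - p² (l(p) = 4 - p*p = 4 - p²)
f(x) = (4 + √2*√x)² (f(x) = (√(2*x) + 4)² = (√2*√x + 4)² = (4 + √2*√x)²)
u(h, o) = -h*(4 - o²)/3
q = 2657/3 (q = 17/3 + (⅓)*16*(-4 + 13²) = 17/3 + (⅓)*16*(-4 + 169) = 17/3 + (⅓)*16*165 = 17/3 + 880 = 2657/3 ≈ 885.67)
q*f(-6) = 2657*(4 + √2*√(-6))²/3 = 2657*(4 + √2*(I*√6))²/3 = 2657*(4 + 2*I*√3)²/3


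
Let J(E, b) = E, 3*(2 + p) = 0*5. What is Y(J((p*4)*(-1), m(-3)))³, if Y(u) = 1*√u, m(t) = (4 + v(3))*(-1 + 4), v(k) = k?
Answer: 16*√2 ≈ 22.627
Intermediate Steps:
p = -2 (p = -2 + (0*5)/3 = -2 + (⅓)*0 = -2 + 0 = -2)
m(t) = 21 (m(t) = (4 + 3)*(-1 + 4) = 7*3 = 21)
Y(u) = √u
Y(J((p*4)*(-1), m(-3)))³ = (√(-2*4*(-1)))³ = (√(-8*(-1)))³ = (√8)³ = (2*√2)³ = 16*√2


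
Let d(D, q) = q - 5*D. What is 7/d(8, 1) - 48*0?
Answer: -7/39 ≈ -0.17949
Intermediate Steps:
7/d(8, 1) - 48*0 = 7/(1 - 5*8) - 48*0 = 7/(1 - 40) + 0 = 7/(-39) + 0 = 7*(-1/39) + 0 = -7/39 + 0 = -7/39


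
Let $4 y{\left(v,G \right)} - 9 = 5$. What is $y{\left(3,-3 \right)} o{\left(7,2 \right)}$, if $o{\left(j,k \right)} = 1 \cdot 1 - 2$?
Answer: $- \frac{7}{2} \approx -3.5$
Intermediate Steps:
$y{\left(v,G \right)} = \frac{7}{2}$ ($y{\left(v,G \right)} = \frac{9}{4} + \frac{1}{4} \cdot 5 = \frac{9}{4} + \frac{5}{4} = \frac{7}{2}$)
$o{\left(j,k \right)} = -1$ ($o{\left(j,k \right)} = 1 - 2 = -1$)
$y{\left(3,-3 \right)} o{\left(7,2 \right)} = \frac{7}{2} \left(-1\right) = - \frac{7}{2}$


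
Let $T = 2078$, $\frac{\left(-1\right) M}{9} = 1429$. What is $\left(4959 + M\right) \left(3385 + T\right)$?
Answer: $-43168626$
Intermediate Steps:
$M = -12861$ ($M = \left(-9\right) 1429 = -12861$)
$\left(4959 + M\right) \left(3385 + T\right) = \left(4959 - 12861\right) \left(3385 + 2078\right) = \left(-7902\right) 5463 = -43168626$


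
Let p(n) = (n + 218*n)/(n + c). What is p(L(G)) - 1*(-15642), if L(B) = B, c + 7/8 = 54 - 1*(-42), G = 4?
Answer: 12411114/793 ≈ 15651.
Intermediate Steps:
c = 761/8 (c = -7/8 + (54 - 1*(-42)) = -7/8 + (54 + 42) = -7/8 + 96 = 761/8 ≈ 95.125)
p(n) = 219*n/(761/8 + n) (p(n) = (n + 218*n)/(n + 761/8) = (219*n)/(761/8 + n) = 219*n/(761/8 + n))
p(L(G)) - 1*(-15642) = 1752*4/(761 + 8*4) - 1*(-15642) = 1752*4/(761 + 32) + 15642 = 1752*4/793 + 15642 = 1752*4*(1/793) + 15642 = 7008/793 + 15642 = 12411114/793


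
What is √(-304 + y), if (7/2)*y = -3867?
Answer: I*√69034/7 ≈ 37.535*I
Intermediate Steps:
y = -7734/7 (y = (2/7)*(-3867) = -7734/7 ≈ -1104.9)
√(-304 + y) = √(-304 - 7734/7) = √(-9862/7) = I*√69034/7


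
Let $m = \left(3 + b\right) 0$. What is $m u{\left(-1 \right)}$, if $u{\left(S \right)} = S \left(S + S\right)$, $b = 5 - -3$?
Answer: $0$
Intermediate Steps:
$b = 8$ ($b = 5 + 3 = 8$)
$u{\left(S \right)} = 2 S^{2}$ ($u{\left(S \right)} = S 2 S = 2 S^{2}$)
$m = 0$ ($m = \left(3 + 8\right) 0 = 11 \cdot 0 = 0$)
$m u{\left(-1 \right)} = 0 \cdot 2 \left(-1\right)^{2} = 0 \cdot 2 \cdot 1 = 0 \cdot 2 = 0$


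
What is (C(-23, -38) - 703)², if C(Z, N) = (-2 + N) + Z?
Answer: 586756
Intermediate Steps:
C(Z, N) = -2 + N + Z
(C(-23, -38) - 703)² = ((-2 - 38 - 23) - 703)² = (-63 - 703)² = (-766)² = 586756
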